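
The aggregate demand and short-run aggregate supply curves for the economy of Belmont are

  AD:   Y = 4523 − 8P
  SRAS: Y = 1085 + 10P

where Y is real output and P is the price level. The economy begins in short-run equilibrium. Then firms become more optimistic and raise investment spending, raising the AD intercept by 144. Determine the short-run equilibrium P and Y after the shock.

This is a positive demand shock: AD shifts right.
New AD: Y = 4667 − 8P.
Set AD = SRAS: 4667 − 8P = 1085 + 10P, so 3582 = 18P and P = 199.
Y = 4667 − 8·199 = 3075.

P = 199, Y = 3075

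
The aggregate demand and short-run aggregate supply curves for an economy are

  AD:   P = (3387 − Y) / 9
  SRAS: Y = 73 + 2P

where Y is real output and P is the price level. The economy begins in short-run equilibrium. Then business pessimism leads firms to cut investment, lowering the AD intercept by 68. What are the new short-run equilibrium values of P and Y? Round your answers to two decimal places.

P = 295.09, Y = 663.18

This is a negative demand shock: AD shifts left.
New AD: Y = 3319 − 9P.
Set AD = SRAS: 3319 − 9P = 73 + 2P, so 3246 = 11P and P = 295.09.
Substituting into AD, Y = 663.18.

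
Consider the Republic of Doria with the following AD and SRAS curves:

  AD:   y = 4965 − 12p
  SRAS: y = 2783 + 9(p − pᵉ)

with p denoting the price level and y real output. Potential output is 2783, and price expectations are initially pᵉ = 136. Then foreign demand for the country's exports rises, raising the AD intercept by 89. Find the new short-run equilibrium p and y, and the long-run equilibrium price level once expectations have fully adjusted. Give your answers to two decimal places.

AD shifts right: new AD is y = 5054 − 12p. With pᵉ = 136, SRAS is y = 1559 + 9p.
Short run: 5054 − 12p = 1559 + 9p gives 3495 = 21p, so p = 166.43 and y = 5054 − 12p = 3056.86.
y = 3056.86 is above potential 2783; expectations adjust and SRAS shifts left until y = 2783.
Long run: on the new AD curve, 2783 = 5054 − 12p gives p = 189.25.

Short run: p = 166.43, y = 3056.86. Long run: p = 189.25.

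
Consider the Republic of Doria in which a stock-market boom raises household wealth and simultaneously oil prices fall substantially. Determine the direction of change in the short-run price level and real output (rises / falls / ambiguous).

The first event is a positive demand shock: AD shifts right, which by itself pushes P up and Y up.
The second is a favourable supply shock: SRAS shifts right, which by itself pushes P down and Y up.
The two shocks push P in opposite directions, so the effect on P is ambiguous. Both shocks push Y up, so Y rises.

Price level: ambiguous; output: rises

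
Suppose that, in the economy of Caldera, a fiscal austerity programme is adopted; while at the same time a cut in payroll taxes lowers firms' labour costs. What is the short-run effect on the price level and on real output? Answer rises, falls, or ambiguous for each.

Price level: falls; output: ambiguous

The first event is a negative demand shock: AD shifts left, which by itself pushes P down and Y down.
The second is a favourable supply shock: SRAS shifts right, which by itself pushes P down and Y up.
Both shocks push P down, so P falls. The two shocks push Y in opposite directions, so the effect on Y is ambiguous.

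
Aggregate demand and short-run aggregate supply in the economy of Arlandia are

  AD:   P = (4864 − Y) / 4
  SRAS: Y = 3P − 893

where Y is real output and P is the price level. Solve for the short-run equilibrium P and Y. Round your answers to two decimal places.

P = 822.43, Y = 1574.29

Rearrange AD to Y = 4864 − 4P.
Set AD = SRAS: 4864 − 4P = 3P − 893, so 5757 = 7P and P = 822.43.
Substituting into AD, Y = 4864 − 4P = 1574.29.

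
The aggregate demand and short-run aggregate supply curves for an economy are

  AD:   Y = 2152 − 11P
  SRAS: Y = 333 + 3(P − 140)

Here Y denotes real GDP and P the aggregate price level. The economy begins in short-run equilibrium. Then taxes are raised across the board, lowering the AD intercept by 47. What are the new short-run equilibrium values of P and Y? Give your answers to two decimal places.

This is a negative demand shock: AD shifts left.
New AD: Y = 2105 − 11P.
SRAS can be written Y = 3P − 87.
Set AD = SRAS: 2105 − 11P = 3P − 87, so 2192 = 14P and P = 156.57.
Substituting into AD, Y = 382.71.

P = 156.57, Y = 382.71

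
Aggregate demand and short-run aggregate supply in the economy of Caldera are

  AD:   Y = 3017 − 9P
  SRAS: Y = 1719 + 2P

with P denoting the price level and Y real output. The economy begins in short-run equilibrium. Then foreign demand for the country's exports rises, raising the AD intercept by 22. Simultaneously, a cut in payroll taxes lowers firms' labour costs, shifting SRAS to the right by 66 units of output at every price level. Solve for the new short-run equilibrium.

After both shocks: AD is Y = 3039 − 9P and SRAS is Y = 1785 + 2P.
Setting them equal: 1254 = 11P, so P = 114.
Y = 3039 − 9·114 = 2013.

P = 114, Y = 2013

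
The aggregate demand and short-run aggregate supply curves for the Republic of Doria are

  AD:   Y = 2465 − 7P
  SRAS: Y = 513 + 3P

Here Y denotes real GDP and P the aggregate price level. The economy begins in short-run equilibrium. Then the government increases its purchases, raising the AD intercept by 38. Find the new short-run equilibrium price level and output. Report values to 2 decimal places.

This is a positive demand shock: AD shifts right.
New AD: Y = 2503 − 7P.
Set AD = SRAS: 2503 − 7P = 513 + 3P, so 1990 = 10P and P = 199.00.
Substituting into AD, Y = 1110.00.

P = 199.00, Y = 1110.00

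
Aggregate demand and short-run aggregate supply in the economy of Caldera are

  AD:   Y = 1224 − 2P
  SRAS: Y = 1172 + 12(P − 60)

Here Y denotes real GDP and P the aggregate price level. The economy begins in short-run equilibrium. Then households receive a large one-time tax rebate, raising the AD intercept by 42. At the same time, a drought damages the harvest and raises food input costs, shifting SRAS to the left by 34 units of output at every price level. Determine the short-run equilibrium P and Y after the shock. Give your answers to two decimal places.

P = 60.57, Y = 1144.86

After both shocks: AD is Y = 1266 − 2P and SRAS is Y = 418 + 12P.
Setting them equal: 848 = 14P, so P = 60.57.
Substituting into AD, Y = 1144.86.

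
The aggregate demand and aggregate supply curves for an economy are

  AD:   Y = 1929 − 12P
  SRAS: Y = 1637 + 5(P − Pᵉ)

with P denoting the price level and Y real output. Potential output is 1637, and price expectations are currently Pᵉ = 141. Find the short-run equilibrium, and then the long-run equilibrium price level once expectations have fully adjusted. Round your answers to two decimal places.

Short run: P = 58.65, Y = 1225.24. Long run: P = 24.33.

Short run: with Pᵉ = 141, SRAS is Y = 932 + 5P. Setting AD = SRAS gives 997 = 17P, so P = 58.65 and Y = 1929 − 12P = 1225.24.
Output 1225.24 is below potential 1637, so over time expected prices fall and SRAS shifts right until Y returns to 1637.
Long run: Y = 1637 on the AD curve gives 1637 = 1929 − 12P, so P = 24.33.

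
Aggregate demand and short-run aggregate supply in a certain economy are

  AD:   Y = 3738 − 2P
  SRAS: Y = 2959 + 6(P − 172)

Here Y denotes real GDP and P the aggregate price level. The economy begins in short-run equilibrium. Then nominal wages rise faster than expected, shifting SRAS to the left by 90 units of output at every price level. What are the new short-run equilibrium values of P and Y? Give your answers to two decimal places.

P = 237.63, Y = 3262.75

This is a negative supply shock: SRAS shifts left.
New SRAS: Y = 1837 + 6P.
Set AD = SRAS: 3738 − 2P = 1837 + 6P, so 1901 = 8P and P = 237.63.
Substituting into AD, Y = 3262.75.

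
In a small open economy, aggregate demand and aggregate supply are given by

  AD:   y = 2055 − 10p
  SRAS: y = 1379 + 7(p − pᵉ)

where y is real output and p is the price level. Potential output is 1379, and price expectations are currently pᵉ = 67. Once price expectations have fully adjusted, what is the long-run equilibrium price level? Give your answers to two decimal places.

Short run: with pᵉ = 67, SRAS is y = 910 + 7p. Setting AD = SRAS gives 1145 = 17p, so p = 67.35 and y = 2055 − 10p = 1381.47.
Output 1381.47 is above potential 1379, so over time expected prices rise and SRAS shifts left until y returns to 1379.
Long run: y = 1379 on the AD curve gives 1379 = 2055 − 10p, so p = 67.60.

Long-run p = 67.60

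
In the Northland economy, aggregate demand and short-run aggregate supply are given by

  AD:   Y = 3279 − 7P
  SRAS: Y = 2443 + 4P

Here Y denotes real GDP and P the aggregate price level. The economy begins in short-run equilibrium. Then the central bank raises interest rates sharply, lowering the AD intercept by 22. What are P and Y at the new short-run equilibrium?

P = 74, Y = 2739

This is a negative demand shock: AD shifts left.
New AD: Y = 3257 − 7P.
Set AD = SRAS: 3257 − 7P = 2443 + 4P, so 814 = 11P and P = 74.
Y = 3257 − 7·74 = 2739.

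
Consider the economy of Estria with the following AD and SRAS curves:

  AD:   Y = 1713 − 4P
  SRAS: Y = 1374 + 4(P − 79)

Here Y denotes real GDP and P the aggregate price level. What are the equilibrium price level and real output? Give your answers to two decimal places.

P = 81.88, Y = 1385.50

Write SRAS as Y = 1374 + 4P − 316 = 1058 + 4P.
Set AD = SRAS: 1713 − 4P = 1058 + 4P, so 655 = 8P and P = 81.88.
Substituting into AD, Y = 1713 − 4P = 1385.50.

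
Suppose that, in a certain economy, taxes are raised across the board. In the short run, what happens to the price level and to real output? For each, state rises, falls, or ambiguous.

Price level: falls; output: falls

This is a negative demand shock: AD shifts left.
Moving along the upward-sloping SRAS curve, P falls and Y falls.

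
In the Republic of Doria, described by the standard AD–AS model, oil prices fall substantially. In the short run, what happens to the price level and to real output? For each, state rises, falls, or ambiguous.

Price level: falls; output: rises

This is a favourable supply shock: SRAS shifts right.
Moving along the downward-sloping AD curve, P falls and Y rises.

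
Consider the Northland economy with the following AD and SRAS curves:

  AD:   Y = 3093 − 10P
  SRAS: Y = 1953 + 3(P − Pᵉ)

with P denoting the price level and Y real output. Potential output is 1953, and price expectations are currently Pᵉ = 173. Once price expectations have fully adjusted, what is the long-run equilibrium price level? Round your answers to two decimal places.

Long-run P = 114.00

Short run: with Pᵉ = 173, SRAS is Y = 1434 + 3P. Setting AD = SRAS gives 1659 = 13P, so P = 127.62 and Y = 3093 − 10P = 1816.85.
Output 1816.85 is below potential 1953, so over time expected prices fall and SRAS shifts right until Y returns to 1953.
Long run: Y = 1953 on the AD curve gives 1953 = 3093 − 10P, so P = 114.00.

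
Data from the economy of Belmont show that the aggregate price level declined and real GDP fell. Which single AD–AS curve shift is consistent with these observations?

AD shifted left

P fell and Y fell. An AD shift moves P and Y in the same direction; an SRAS shift moves them in opposite directions.
Here P and Y moved in the same direction, so the AD curve shifted.
Since Y fell, AD shifted left.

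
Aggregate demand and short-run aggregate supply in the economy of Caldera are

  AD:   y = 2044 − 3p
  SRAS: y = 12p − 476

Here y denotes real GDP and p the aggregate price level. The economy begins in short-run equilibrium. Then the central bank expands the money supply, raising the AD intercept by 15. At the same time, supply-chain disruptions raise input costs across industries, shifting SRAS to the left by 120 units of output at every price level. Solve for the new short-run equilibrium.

After both shocks: AD is y = 2059 − 3p and SRAS is y = 12p − 596.
Setting them equal: 2655 = 15p, so p = 177.
y = 2059 − 3·177 = 1528.

p = 177, y = 1528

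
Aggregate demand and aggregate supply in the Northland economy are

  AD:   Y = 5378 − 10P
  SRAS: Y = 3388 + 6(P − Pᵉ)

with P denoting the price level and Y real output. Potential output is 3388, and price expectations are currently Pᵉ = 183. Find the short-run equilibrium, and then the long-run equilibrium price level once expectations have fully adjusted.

Short run: P = 193, Y = 3448. Long run: P = 199.

Short run: with Pᵉ = 183, SRAS is Y = 2290 + 6P. Setting AD = SRAS gives 3088 = 16P, so P = 193 and Y = 5378 − 10·193 = 3448.
Output 3448 is above potential 3388, so over time expected prices rise and SRAS shifts left until Y returns to 3388.
Long run: Y = 3388 on the AD curve gives 3388 = 5378 − 10P, so P = 199.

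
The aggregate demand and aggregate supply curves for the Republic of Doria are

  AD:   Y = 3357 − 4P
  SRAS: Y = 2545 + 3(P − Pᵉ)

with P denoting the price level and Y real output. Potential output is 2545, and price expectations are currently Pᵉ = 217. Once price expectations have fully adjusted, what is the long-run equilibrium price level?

Long-run P = 203

Short run: with Pᵉ = 217, SRAS is Y = 1894 + 3P. Setting AD = SRAS gives 1463 = 7P, so P = 209 and Y = 3357 − 4·209 = 2521.
Output 2521 is below potential 2545, so over time expected prices fall and SRAS shifts right until Y returns to 2545.
Long run: Y = 2545 on the AD curve gives 2545 = 3357 − 4P, so P = 203.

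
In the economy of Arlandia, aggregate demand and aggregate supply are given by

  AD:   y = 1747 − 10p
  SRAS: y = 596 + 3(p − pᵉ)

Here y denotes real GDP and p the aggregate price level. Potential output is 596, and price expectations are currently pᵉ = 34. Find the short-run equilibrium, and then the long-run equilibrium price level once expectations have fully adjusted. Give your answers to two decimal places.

Short run: p = 96.38, y = 783.15. Long run: p = 115.10.

Short run: with pᵉ = 34, SRAS is y = 494 + 3p. Setting AD = SRAS gives 1253 = 13p, so p = 96.38 and y = 1747 − 10p = 783.15.
Output 783.15 is above potential 596, so over time expected prices rise and SRAS shifts left until y returns to 596.
Long run: y = 596 on the AD curve gives 596 = 1747 − 10p, so p = 115.10.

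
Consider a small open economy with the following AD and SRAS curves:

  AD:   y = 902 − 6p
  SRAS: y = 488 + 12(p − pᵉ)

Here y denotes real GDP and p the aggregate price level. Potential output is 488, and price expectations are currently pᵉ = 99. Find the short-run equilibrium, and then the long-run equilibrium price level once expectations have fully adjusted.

Short run: with pᵉ = 99, SRAS is y = 12p − 700. Setting AD = SRAS gives 1602 = 18p, so p = 89 and y = 902 − 6·89 = 368.
Output 368 is below potential 488, so over time expected prices fall and SRAS shifts right until y returns to 488.
Long run: y = 488 on the AD curve gives 488 = 902 − 6p, so p = 69.

Short run: p = 89, y = 368. Long run: p = 69.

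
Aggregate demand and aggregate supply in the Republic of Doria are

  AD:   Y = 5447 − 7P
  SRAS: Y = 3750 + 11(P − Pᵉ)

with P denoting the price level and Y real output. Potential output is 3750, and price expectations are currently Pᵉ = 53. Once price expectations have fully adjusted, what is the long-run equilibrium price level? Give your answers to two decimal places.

Short run: with Pᵉ = 53, SRAS is Y = 3167 + 11P. Setting AD = SRAS gives 2280 = 18P, so P = 126.67 and Y = 5447 − 7P = 4560.33.
Output 4560.33 is above potential 3750, so over time expected prices rise and SRAS shifts left until Y returns to 3750.
Long run: Y = 3750 on the AD curve gives 3750 = 5447 − 7P, so P = 242.43.

Long-run P = 242.43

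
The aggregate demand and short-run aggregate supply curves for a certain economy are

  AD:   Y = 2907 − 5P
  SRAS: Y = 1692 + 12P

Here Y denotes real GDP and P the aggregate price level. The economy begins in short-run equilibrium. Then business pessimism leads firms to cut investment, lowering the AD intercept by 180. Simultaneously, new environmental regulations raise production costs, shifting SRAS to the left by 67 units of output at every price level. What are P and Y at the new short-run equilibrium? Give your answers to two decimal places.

After both shocks: AD is Y = 2727 − 5P and SRAS is Y = 1625 + 12P.
Setting them equal: 1102 = 17P, so P = 64.82.
Substituting into AD, Y = 2402.88.

P = 64.82, Y = 2402.88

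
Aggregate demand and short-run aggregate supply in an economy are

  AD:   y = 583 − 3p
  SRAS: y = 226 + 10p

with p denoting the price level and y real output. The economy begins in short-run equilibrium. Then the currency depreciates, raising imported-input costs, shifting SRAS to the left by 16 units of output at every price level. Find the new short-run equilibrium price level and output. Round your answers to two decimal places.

p = 28.69, y = 496.92

This is a negative supply shock: SRAS shifts left.
New SRAS: y = 210 + 10p.
Set AD = SRAS: 583 − 3p = 210 + 10p, so 373 = 13p and p = 28.69.
Substituting into AD, y = 496.92.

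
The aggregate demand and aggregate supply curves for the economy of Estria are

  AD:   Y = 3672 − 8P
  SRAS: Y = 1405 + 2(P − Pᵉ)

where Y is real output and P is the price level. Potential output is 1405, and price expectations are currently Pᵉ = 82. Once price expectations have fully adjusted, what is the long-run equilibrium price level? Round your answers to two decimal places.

Long-run P = 283.38

Short run: with Pᵉ = 82, SRAS is Y = 1241 + 2P. Setting AD = SRAS gives 2431 = 10P, so P = 243.10 and Y = 3672 − 8P = 1727.20.
Output 1727.20 is above potential 1405, so over time expected prices rise and SRAS shifts left until Y returns to 1405.
Long run: Y = 1405 on the AD curve gives 1405 = 3672 − 8P, so P = 283.38.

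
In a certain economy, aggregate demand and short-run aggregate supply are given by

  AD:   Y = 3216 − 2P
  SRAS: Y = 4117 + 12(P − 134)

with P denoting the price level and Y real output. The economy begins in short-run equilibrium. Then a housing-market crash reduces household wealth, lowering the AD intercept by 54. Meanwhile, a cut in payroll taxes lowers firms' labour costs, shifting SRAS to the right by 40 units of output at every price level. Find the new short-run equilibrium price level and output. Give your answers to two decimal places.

P = 43.79, Y = 3074.43

After both shocks: AD is Y = 3162 − 2P and SRAS is Y = 2549 + 12P.
Setting them equal: 613 = 14P, so P = 43.79.
Substituting into AD, Y = 3074.43.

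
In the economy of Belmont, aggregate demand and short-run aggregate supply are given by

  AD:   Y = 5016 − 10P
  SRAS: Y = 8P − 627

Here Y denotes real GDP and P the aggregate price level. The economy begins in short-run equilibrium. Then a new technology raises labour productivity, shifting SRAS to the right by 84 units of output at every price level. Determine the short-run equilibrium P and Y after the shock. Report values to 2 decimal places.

P = 308.83, Y = 1927.67

This is a positive supply shock: SRAS shifts right.
New SRAS: Y = 8P − 543.
Set AD = SRAS: 5016 − 10P = 8P − 543, so 5559 = 18P and P = 308.83.
Substituting into AD, Y = 1927.67.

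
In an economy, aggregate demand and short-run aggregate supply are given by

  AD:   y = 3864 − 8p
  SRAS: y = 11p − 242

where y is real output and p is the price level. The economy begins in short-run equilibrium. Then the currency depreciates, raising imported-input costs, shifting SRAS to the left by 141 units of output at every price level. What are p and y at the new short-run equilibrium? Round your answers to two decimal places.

p = 223.53, y = 2075.79

This is a negative supply shock: SRAS shifts left.
New SRAS: y = 11p − 383.
Set AD = SRAS: 3864 − 8p = 11p − 383, so 4247 = 19p and p = 223.53.
Substituting into AD, y = 2075.79.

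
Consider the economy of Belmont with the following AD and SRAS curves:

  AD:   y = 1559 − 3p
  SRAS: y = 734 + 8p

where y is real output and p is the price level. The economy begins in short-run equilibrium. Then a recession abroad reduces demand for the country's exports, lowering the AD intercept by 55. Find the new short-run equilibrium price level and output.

p = 70, y = 1294

This is a negative demand shock: AD shifts left.
New AD: y = 1504 − 3p.
Set AD = SRAS: 1504 − 3p = 734 + 8p, so 770 = 11p and p = 70.
y = 1504 − 3·70 = 1294.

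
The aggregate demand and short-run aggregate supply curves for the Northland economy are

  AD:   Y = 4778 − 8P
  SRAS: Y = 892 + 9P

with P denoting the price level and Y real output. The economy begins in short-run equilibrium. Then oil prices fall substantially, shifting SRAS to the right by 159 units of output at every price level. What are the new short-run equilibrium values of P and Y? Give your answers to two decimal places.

P = 219.24, Y = 3024.12

This is a positive supply shock: SRAS shifts right.
New SRAS: Y = 1051 + 9P.
Set AD = SRAS: 4778 − 8P = 1051 + 9P, so 3727 = 17P and P = 219.24.
Substituting into AD, Y = 3024.12.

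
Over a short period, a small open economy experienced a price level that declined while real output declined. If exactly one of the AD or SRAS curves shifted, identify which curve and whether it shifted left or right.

AD shifted left

P fell and Y fell. An AD shift moves P and Y in the same direction; an SRAS shift moves them in opposite directions.
Here P and Y moved in the same direction, so the AD curve shifted.
Since Y fell, AD shifted left.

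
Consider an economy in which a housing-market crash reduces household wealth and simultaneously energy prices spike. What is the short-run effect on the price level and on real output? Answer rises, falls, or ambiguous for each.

Price level: ambiguous; output: falls

The first event is a negative demand shock: AD shifts left, which by itself pushes P down and Y down.
The second is an adverse supply shock: SRAS shifts left, which by itself pushes P up and Y down.
The two shocks push P in opposite directions, so the effect on P is ambiguous. Both shocks push Y down, so Y falls.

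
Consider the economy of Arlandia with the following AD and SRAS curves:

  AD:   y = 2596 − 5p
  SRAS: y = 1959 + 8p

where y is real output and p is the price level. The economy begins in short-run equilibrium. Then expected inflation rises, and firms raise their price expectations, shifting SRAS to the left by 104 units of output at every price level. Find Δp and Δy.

Δp = +8, Δy = -40

This is a negative supply shock: SRAS shifts left.
New SRAS: y = 1855 + 8p.
Set AD = SRAS: 2596 − 5p = 1855 + 8p, so 741 = 13p and p = 57.
y = 2596 − 5·57 = 2311.
Initially p = 49, y = 2351, so Δp = +8 and Δy = -40.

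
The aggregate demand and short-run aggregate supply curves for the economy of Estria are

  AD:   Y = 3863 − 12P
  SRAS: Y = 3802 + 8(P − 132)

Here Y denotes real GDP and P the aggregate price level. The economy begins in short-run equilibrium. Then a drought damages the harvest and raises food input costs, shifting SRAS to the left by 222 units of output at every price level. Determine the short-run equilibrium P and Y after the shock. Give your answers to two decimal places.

P = 66.95, Y = 3059.60

This is a negative supply shock: SRAS shifts left.
New SRAS: Y = 2524 + 8P.
Set AD = SRAS: 3863 − 12P = 2524 + 8P, so 1339 = 20P and P = 66.95.
Substituting into AD, Y = 3059.60.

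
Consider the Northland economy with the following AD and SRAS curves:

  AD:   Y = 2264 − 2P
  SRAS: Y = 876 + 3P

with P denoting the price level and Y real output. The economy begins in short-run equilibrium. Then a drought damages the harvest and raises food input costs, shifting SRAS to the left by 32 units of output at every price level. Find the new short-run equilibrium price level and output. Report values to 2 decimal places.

This is a negative supply shock: SRAS shifts left.
New SRAS: Y = 844 + 3P.
Set AD = SRAS: 2264 − 2P = 844 + 3P, so 1420 = 5P and P = 284.00.
Substituting into AD, Y = 1696.00.

P = 284.00, Y = 1696.00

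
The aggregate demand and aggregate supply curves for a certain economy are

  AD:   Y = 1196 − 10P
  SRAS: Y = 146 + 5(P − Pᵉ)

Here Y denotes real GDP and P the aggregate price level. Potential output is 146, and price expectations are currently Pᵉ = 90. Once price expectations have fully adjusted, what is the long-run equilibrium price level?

Long-run P = 105

Short run: with Pᵉ = 90, SRAS is Y = 5P − 304. Setting AD = SRAS gives 1500 = 15P, so P = 100 and Y = 1196 − 10·100 = 196.
Output 196 is above potential 146, so over time expected prices rise and SRAS shifts left until Y returns to 146.
Long run: Y = 146 on the AD curve gives 146 = 1196 − 10P, so P = 105.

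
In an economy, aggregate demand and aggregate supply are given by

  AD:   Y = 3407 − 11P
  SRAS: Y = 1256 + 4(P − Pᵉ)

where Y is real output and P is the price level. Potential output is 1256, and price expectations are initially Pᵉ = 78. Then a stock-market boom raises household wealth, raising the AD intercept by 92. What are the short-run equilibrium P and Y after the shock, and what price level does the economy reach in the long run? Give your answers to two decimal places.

AD shifts right: new AD is Y = 3499 − 11P. With Pᵉ = 78, SRAS is Y = 944 + 4P.
Short run: 3499 − 11P = 944 + 4P gives 2555 = 15P, so P = 170.33 and Y = 3499 − 11P = 1625.33.
Y = 1625.33 is above potential 1256; expectations adjust and SRAS shifts left until Y = 1256.
Long run: on the new AD curve, 1256 = 3499 − 11P gives P = 203.91.

Short run: P = 170.33, Y = 1625.33. Long run: P = 203.91.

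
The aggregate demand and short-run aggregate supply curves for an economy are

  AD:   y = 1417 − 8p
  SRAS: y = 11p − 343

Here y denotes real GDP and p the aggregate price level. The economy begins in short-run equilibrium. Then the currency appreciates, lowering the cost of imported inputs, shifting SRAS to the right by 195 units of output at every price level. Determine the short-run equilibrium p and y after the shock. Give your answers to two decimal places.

This is a positive supply shock: SRAS shifts right.
New SRAS: y = 11p − 148.
Set AD = SRAS: 1417 − 8p = 11p − 148, so 1565 = 19p and p = 82.37.
Substituting into AD, y = 758.05.

p = 82.37, y = 758.05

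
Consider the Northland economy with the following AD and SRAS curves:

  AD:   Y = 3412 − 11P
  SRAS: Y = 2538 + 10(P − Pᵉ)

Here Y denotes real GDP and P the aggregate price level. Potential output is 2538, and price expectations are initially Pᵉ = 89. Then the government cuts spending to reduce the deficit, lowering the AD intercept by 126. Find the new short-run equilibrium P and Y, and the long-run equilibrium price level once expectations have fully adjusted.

AD shifts left: new AD is Y = 3286 − 11P. With Pᵉ = 89, SRAS is Y = 1648 + 10P.
Short run: 3286 − 11P = 1648 + 10P gives 1638 = 21P, so P = 78 and Y = 3286 − 11·78 = 2428.
Y = 2428 is below potential 2538; expectations adjust and SRAS shifts right until Y = 2538.
Long run: on the new AD curve, 2538 = 3286 − 11P gives P = 68.

Short run: P = 78, Y = 2428. Long run: P = 68.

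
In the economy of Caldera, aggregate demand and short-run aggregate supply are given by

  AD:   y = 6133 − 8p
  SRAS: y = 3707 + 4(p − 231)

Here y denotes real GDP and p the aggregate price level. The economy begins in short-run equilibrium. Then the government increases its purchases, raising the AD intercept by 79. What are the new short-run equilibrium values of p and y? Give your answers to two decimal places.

This is a positive demand shock: AD shifts right.
New AD: y = 6212 − 8p.
SRAS can be written y = 2783 + 4p.
Set AD = SRAS: 6212 − 8p = 2783 + 4p, so 3429 = 12p and p = 285.75.
Substituting into AD, y = 3926.00.

p = 285.75, y = 3926.00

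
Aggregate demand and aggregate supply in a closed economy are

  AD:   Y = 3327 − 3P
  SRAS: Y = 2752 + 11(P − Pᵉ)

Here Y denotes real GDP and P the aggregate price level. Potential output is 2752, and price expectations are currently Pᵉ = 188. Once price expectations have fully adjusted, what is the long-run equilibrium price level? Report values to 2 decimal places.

Long-run P = 191.67

Short run: with Pᵉ = 188, SRAS is Y = 684 + 11P. Setting AD = SRAS gives 2643 = 14P, so P = 188.79 and Y = 3327 − 3P = 2760.64.
Output 2760.64 is above potential 2752, so over time expected prices rise and SRAS shifts left until Y returns to 2752.
Long run: Y = 2752 on the AD curve gives 2752 = 3327 − 3P, so P = 191.67.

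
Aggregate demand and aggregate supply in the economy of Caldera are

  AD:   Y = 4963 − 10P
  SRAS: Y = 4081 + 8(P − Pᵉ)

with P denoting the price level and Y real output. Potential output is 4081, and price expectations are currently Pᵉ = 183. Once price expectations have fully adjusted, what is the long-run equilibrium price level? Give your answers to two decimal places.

Long-run P = 88.20

Short run: with Pᵉ = 183, SRAS is Y = 2617 + 8P. Setting AD = SRAS gives 2346 = 18P, so P = 130.33 and Y = 4963 − 10P = 3659.67.
Output 3659.67 is below potential 4081, so over time expected prices fall and SRAS shifts right until Y returns to 4081.
Long run: Y = 4081 on the AD curve gives 4081 = 4963 − 10P, so P = 88.20.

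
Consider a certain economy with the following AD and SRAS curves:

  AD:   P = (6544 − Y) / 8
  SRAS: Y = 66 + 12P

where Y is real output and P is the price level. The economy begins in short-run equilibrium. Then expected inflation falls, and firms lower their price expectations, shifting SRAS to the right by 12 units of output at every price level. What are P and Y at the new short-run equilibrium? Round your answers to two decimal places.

This is a positive supply shock: SRAS shifts right.
New SRAS: Y = 78 + 12P.
Set AD = SRAS: 6544 − 8P = 78 + 12P, so 6466 = 20P and P = 323.30.
Substituting into AD, Y = 3957.60.

P = 323.30, Y = 3957.60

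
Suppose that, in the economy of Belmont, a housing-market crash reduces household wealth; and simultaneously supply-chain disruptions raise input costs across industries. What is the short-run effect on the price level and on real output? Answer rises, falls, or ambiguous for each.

The first event is a negative demand shock: AD shifts left, which by itself pushes P down and Y down.
The second is an adverse supply shock: SRAS shifts left, which by itself pushes P up and Y down.
The two shocks push P in opposite directions, so the effect on P is ambiguous. Both shocks push Y down, so Y falls.

Price level: ambiguous; output: falls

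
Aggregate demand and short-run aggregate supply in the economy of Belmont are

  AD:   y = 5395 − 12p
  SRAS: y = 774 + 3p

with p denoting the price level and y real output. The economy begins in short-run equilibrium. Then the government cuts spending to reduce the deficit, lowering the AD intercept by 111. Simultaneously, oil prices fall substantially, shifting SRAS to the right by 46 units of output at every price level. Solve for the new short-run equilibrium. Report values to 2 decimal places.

After both shocks: AD is y = 5284 − 12p and SRAS is y = 820 + 3p.
Setting them equal: 4464 = 15p, so p = 297.60.
Substituting into AD, y = 1712.80.

p = 297.60, y = 1712.80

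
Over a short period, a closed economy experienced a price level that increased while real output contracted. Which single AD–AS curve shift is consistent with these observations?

P rose and Y fell. An AD shift moves P and Y in the same direction; an SRAS shift moves them in opposite directions.
Here P and Y moved in opposite directions, so the SRAS curve shifted.
Since Y fell, SRAS shifted left.

SRAS shifted left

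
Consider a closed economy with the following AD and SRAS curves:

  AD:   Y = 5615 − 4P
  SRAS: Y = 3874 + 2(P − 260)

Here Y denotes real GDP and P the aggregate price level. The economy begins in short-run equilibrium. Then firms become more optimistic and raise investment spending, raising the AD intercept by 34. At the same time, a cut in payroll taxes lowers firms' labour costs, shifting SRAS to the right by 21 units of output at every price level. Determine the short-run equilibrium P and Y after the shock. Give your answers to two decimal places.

P = 379.00, Y = 4133.00

After both shocks: AD is Y = 5649 − 4P and SRAS is Y = 3375 + 2P.
Setting them equal: 2274 = 6P, so P = 379.00.
Substituting into AD, Y = 4133.00.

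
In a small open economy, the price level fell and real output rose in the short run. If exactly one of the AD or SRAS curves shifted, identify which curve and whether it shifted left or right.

P fell and Y rose. An AD shift moves P and Y in the same direction; an SRAS shift moves them in opposite directions.
Here P and Y moved in opposite directions, so the SRAS curve shifted.
Since Y rose, SRAS shifted right.

SRAS shifted right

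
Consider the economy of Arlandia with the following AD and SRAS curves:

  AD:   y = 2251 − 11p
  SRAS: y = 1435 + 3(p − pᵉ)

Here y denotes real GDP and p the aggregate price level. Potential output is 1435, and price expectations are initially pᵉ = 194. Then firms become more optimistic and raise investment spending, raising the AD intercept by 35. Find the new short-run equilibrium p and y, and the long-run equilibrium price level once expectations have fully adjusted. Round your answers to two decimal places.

AD shifts right: new AD is y = 2286 − 11p. With pᵉ = 194, SRAS is y = 853 + 3p.
Short run: 2286 − 11p = 853 + 3p gives 1433 = 14p, so p = 102.36 and y = 2286 − 11p = 1160.07.
y = 1160.07 is below potential 1435; expectations adjust and SRAS shifts right until y = 1435.
Long run: on the new AD curve, 1435 = 2286 − 11p gives p = 77.36.

Short run: p = 102.36, y = 1160.07. Long run: p = 77.36.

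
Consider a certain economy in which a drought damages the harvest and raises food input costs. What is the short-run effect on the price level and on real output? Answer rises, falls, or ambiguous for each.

Price level: rises; output: falls

This is an adverse supply shock: SRAS shifts left.
Moving along the downward-sloping AD curve, P rises and Y falls.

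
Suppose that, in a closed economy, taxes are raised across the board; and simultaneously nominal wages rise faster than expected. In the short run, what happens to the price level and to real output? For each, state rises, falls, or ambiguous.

The first event is a negative demand shock: AD shifts left, which by itself pushes P down and Y down.
The second is an adverse supply shock: SRAS shifts left, which by itself pushes P up and Y down.
The two shocks push P in opposite directions, so the effect on P is ambiguous. Both shocks push Y down, so Y falls.

Price level: ambiguous; output: falls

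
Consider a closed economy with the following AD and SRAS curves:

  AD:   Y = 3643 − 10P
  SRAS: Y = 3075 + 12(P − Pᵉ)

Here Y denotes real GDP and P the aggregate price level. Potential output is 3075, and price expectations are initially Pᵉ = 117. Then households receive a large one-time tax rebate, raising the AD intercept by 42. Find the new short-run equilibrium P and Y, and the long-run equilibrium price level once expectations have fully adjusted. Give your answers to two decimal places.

Short run: P = 91.55, Y = 2769.55. Long run: P = 61.00.

AD shifts right: new AD is Y = 3685 − 10P. With Pᵉ = 117, SRAS is Y = 1671 + 12P.
Short run: 3685 − 10P = 1671 + 12P gives 2014 = 22P, so P = 91.55 and Y = 3685 − 10P = 2769.55.
Y = 2769.55 is below potential 3075; expectations adjust and SRAS shifts right until Y = 3075.
Long run: on the new AD curve, 3075 = 3685 − 10P gives P = 61.00.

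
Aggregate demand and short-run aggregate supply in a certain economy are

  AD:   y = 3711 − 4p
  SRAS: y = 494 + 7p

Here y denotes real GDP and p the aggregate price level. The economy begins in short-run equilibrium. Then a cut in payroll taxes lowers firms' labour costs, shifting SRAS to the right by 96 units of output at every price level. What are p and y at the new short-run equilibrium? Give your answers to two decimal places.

This is a positive supply shock: SRAS shifts right.
New SRAS: y = 590 + 7p.
Set AD = SRAS: 3711 − 4p = 590 + 7p, so 3121 = 11p and p = 283.73.
Substituting into AD, y = 2576.09.

p = 283.73, y = 2576.09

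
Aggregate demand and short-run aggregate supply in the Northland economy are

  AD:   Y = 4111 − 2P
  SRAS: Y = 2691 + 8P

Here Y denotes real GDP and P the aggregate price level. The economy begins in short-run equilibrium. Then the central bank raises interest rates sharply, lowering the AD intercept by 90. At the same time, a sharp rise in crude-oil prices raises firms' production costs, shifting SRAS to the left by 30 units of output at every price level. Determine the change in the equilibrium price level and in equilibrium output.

ΔP = -6, ΔY = -78

After both shocks: AD is Y = 4021 − 2P and SRAS is Y = 2661 + 8P.
Setting them equal: 1360 = 10P, so P = 136.
Y = 4021 − 2·136 = 3749.
Initially P = 142, Y = 3827, so ΔP = -6 and ΔY = -78.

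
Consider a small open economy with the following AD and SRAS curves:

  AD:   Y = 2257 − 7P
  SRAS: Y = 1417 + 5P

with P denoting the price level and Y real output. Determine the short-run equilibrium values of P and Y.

Set AD = SRAS: 2257 − 7P = 1417 + 5P, so 840 = 12P and P = 70.
Then Y = 2257 − 7·70 = 1767.

P = 70, Y = 1767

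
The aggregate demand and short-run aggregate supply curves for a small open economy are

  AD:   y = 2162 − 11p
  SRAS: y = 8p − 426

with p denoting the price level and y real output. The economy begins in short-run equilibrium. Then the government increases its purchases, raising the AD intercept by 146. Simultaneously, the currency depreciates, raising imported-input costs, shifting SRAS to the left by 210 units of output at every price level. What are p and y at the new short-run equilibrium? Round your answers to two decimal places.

After both shocks: AD is y = 2308 − 11p and SRAS is y = 8p − 636.
Setting them equal: 2944 = 19p, so p = 154.95.
Substituting into AD, y = 603.58.

p = 154.95, y = 603.58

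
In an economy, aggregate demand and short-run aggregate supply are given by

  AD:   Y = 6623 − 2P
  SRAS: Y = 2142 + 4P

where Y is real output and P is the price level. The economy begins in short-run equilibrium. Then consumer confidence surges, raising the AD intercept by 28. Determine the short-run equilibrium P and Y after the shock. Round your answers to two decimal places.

P = 751.50, Y = 5148.00

This is a positive demand shock: AD shifts right.
New AD: Y = 6651 − 2P.
Set AD = SRAS: 6651 − 2P = 2142 + 4P, so 4509 = 6P and P = 751.50.
Substituting into AD, Y = 5148.00.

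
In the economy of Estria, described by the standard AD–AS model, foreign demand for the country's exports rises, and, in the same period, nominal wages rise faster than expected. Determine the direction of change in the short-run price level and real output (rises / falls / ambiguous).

Price level: rises; output: ambiguous

The first event is a positive demand shock: AD shifts right, which by itself pushes P up and Y up.
The second is an adverse supply shock: SRAS shifts left, which by itself pushes P up and Y down.
Both shocks push P up, so P rises. The two shocks push Y in opposite directions, so the effect on Y is ambiguous.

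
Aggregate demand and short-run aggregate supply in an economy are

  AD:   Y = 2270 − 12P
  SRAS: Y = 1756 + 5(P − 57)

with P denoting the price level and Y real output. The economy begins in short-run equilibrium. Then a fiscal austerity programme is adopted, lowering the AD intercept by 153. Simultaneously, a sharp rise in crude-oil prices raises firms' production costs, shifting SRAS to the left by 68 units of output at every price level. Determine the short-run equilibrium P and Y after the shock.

After both shocks: AD is Y = 2117 − 12P and SRAS is Y = 1403 + 5P.
Setting them equal: 714 = 17P, so P = 42.
Y = 2117 − 12·42 = 1613.

P = 42, Y = 1613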